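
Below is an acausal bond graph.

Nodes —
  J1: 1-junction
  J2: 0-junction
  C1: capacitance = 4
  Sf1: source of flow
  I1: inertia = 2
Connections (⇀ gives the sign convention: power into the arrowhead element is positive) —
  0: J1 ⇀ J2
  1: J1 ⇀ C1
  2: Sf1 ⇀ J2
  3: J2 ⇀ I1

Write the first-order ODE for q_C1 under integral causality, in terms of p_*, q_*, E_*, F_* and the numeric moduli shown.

bond 2 stroke at Sf1  (Sf1 (Sf) sets flow on bond)
bond 1 stroke at J1  (prefer integral on C1)
bond 0 stroke at J2  (J1: last free bond brings flow in)
bond 3 stroke at I1  (0-jn J2 has e-setter on 0)

dq_C1/dt = -F_Sf1 + p_I1/2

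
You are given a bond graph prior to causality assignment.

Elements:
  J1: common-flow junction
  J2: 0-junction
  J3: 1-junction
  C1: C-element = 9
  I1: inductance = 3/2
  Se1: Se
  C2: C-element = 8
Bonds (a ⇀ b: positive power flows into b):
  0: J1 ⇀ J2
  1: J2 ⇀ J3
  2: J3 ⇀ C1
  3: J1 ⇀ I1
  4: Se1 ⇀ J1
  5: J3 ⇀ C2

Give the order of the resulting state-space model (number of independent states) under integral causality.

bond 4 stroke at J1  (Se1 (Se) sets effort on bond)
bond 2 stroke at J3  (prefer integral on C1)
bond 3 stroke at I1  (prefer integral on I1)
bond 0 stroke at J1  (1-jn J1 has f-setter on 3)
bond 1 stroke at J2  (J2: last free bond brings effort in)
bond 5 stroke at J3  (1-jn J3 has f-setter on 1)

3  (C1, C2, I1 all integral)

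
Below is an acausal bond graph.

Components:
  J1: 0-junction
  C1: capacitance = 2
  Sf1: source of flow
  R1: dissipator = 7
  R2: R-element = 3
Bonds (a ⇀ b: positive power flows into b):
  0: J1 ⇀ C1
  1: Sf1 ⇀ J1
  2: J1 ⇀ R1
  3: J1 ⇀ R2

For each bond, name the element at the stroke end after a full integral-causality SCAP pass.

#0 |J1
#1 |Sf1
#2 |R1
#3 |R2

β1 stroke at Sf1  (Sf1: flow source, stroke at near end)
β0 stroke at J1  (prefer integral on C1)
β2 stroke at R1  (J1 effort already set via bond 0)
β3 stroke at R2  (J1 effort already set via bond 0)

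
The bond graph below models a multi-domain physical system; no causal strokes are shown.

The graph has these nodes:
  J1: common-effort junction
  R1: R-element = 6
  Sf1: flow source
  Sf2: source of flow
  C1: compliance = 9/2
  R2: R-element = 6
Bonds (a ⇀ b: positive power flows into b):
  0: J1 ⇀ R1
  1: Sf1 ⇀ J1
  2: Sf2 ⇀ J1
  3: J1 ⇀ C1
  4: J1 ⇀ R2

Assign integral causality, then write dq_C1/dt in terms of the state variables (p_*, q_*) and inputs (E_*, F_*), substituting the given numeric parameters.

b1 →Sf1  (Sf1: flow source, stroke at near end)
b2 →Sf2  (source Sf2 imposes f)
b3 →J1  (C1 outputs effort q/C1)
b0 →R1  (J1: bond 3 brought effort, rest push out)
b4 →R2  (common-e at J1 fixed by 3)

dq_C1/dt = F_Sf1 + F_Sf2 - 2*q_C1/27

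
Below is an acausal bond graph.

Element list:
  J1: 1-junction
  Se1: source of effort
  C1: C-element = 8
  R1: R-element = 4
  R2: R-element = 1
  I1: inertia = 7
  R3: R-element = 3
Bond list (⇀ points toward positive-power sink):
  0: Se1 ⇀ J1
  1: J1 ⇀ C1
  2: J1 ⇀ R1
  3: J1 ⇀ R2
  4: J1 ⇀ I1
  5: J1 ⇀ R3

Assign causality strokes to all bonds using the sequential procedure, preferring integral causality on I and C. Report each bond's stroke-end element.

b0 |J1  (Se1: effort source, stroke at far end)
b1 |J1  (prefer integral on C1)
b4 |I1  (I1: I, integral causality)
b2 |J1  (1-jn J1 has f-setter on 4)
b3 |J1  (1-jn J1 has f-setter on 4)
b5 |J1  (1-jn J1 has f-setter on 4)

β0 →J1
β1 →J1
β2 →J1
β3 →J1
β4 →I1
β5 →J1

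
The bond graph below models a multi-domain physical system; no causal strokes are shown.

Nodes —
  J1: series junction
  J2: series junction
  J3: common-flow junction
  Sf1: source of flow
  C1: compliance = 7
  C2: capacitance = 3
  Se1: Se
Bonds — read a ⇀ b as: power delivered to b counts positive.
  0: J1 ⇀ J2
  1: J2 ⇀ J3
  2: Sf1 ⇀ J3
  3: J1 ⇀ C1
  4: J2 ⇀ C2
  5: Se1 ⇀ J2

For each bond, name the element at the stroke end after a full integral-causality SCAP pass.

b2 →Sf1  (Sf1: flow source, stroke at near end)
b5 →J2  (Se1 fixes effort; stroke away)
b1 →J3  (1-jn J3 has f-setter on 2)
b0 →J2  (J2 flow already set via bond 1)
b4 →J2  (J2: bond 1 brought flow, rest push out)
b3 →J1  (J1 flow already set via bond 0)

β0 |J2
β1 |J3
β2 |Sf1
β3 |J1
β4 |J2
β5 |J2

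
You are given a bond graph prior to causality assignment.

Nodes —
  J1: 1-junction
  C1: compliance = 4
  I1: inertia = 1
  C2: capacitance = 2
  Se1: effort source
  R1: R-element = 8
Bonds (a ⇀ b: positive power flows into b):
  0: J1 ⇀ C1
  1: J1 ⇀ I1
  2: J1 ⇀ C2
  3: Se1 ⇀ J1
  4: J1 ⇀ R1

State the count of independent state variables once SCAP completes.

bond 3 |J1  (Se1: effort source, stroke at far end)
bond 0 |J1  (C1 integral (e out))
bond 1 |I1  (I1: I, integral causality)
bond 2 |J1  (common-f at J1 fixed by 1)
bond 4 |J1  (common-f at J1 fixed by 1)

3  (C1, C2, I1 all integral)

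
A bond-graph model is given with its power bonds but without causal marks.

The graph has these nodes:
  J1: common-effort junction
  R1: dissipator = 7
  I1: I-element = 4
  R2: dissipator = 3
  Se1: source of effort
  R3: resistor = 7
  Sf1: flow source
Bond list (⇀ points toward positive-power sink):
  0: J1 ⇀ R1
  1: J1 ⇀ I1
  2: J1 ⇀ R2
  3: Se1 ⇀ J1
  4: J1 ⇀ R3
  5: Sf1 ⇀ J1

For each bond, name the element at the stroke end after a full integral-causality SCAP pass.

bond 0 stroke at R1
bond 1 stroke at I1
bond 2 stroke at R2
bond 3 stroke at J1
bond 4 stroke at R3
bond 5 stroke at Sf1

β3 |J1  (source Se1 imposes e)
β5 |Sf1  (Sf1 (Sf) sets flow on bond)
β0 |R1  (common-e at J1 fixed by 3)
β1 |I1  (0-jn J1 has e-setter on 3)
β2 |R2  (J1: bond 3 brought effort, rest push out)
β4 |R3  (J1: bond 3 brought effort, rest push out)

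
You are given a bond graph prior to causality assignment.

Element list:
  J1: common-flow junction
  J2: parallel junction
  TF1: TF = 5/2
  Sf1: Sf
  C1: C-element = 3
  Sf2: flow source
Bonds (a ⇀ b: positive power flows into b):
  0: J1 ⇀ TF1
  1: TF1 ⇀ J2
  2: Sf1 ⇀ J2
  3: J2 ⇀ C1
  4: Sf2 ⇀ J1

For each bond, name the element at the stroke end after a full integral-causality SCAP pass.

b0 →J1
b1 →TF1
b2 →Sf1
b3 →J2
b4 →Sf2

#2 →Sf1  (source Sf1 imposes f)
#4 →Sf2  (Sf2 fixes flow; stroke at Sf2)
#0 →J1  (1-jn J1 has f-setter on 4)
#1 →TF1  (TF TF1: opposite of bond 0)
#3 →J2  (closing 0-jn rule on J2)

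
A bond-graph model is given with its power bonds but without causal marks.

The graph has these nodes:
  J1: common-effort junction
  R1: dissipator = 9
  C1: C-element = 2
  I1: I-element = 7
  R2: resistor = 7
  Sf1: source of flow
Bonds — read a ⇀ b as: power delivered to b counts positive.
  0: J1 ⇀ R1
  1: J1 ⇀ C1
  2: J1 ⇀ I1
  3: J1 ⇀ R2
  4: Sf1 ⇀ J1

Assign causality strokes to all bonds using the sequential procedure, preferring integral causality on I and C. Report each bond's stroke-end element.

#4 stroke at Sf1  (Sf1: flow source, stroke at near end)
#1 stroke at J1  (prefer integral on C1)
#0 stroke at R1  (0-jn J1 has e-setter on 1)
#2 stroke at I1  (common-e at J1 fixed by 1)
#3 stroke at R2  (J1: bond 1 brought effort, rest push out)

b0 |R1
b1 |J1
b2 |I1
b3 |R2
b4 |Sf1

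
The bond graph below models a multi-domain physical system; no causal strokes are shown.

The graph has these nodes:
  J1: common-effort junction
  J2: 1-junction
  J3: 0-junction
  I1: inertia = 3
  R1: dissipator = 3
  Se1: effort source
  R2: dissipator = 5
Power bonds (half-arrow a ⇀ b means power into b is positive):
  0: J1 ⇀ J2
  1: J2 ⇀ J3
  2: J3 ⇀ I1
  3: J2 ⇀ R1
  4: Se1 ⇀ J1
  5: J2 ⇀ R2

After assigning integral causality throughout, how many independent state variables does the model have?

b4 stroke→J1  (source Se1 imposes e)
b0 stroke→J2  (0-jn J1 has e-setter on 4)
b2 stroke→I1  (I1 outputs flow p/I1)
b1 stroke→J3  (J3 needs exactly one e-in)
b3 stroke→J2  (J2 flow already set via bond 1)
b5 stroke→J2  (1-jn J2 has f-setter on 1)

1  (I1 all integral)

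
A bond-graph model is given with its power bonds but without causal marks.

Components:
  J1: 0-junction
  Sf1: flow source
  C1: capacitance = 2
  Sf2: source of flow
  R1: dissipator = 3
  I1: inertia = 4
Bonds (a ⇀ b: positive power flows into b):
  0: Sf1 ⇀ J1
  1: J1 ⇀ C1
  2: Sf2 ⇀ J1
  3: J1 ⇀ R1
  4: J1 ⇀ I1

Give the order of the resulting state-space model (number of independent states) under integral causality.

2  (C1, I1 all integral)

β0 |Sf1  (Sf1 fixes flow; stroke at Sf1)
β2 |Sf2  (Sf2: flow source, stroke at near end)
β1 |J1  (prefer integral on C1)
β3 |R1  (J1 effort already set via bond 1)
β4 |I1  (J1: bond 1 brought effort, rest push out)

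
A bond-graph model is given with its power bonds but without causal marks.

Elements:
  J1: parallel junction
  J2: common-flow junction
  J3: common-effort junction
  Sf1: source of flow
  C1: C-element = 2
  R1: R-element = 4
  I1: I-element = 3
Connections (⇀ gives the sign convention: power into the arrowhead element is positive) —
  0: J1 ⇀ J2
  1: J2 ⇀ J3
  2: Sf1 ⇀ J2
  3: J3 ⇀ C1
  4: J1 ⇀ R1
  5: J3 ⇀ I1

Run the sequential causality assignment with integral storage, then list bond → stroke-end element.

b0 stroke→J2
b1 stroke→J2
b2 stroke→Sf1
b3 stroke→J3
b4 stroke→J1
b5 stroke→I1

#2 stroke→Sf1  (source Sf1 imposes f)
#0 stroke→J2  (common-f at J2 fixed by 2)
#1 stroke→J2  (J2 flow already set via bond 2)
#4 stroke→J1  (J1 needs exactly one e-in)
#3 stroke→J3  (C1: C, integral causality)
#5 stroke→I1  (J3: bond 3 brought effort, rest push out)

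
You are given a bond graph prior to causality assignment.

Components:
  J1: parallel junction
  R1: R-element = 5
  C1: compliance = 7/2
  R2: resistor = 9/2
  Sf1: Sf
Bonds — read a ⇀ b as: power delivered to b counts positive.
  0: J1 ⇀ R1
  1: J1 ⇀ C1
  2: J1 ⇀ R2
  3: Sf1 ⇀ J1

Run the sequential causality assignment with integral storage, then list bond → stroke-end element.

b3 →Sf1  (Sf1: flow source, stroke at near end)
b1 →J1  (C1 outputs effort q/C1)
b0 →R1  (common-e at J1 fixed by 1)
b2 →R2  (J1 effort already set via bond 1)

b0 stroke at R1
b1 stroke at J1
b2 stroke at R2
b3 stroke at Sf1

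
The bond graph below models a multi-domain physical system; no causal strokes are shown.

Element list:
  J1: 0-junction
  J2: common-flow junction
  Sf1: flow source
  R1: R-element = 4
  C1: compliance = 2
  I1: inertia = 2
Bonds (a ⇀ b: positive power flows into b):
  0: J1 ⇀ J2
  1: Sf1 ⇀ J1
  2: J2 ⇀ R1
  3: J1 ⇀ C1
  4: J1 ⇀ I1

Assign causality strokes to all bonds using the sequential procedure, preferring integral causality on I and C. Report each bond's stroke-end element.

b1 →Sf1  (Sf1 fixes flow; stroke at Sf1)
b3 →J1  (C1 integral (e out))
b0 →J2  (J1 effort already set via bond 3)
b4 →I1  (J1 effort already set via bond 3)
b2 →R1  (J2: last free bond brings flow in)

bond 0 →J2
bond 1 →Sf1
bond 2 →R1
bond 3 →J1
bond 4 →I1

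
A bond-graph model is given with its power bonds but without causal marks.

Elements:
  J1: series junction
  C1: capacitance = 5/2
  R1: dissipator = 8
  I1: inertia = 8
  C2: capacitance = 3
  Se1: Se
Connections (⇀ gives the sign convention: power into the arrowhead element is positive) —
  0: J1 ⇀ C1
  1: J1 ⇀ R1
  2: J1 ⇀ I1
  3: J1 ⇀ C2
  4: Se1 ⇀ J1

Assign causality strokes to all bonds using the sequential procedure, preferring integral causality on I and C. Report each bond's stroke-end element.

#4 stroke→J1  (Se1 fixes effort; stroke away)
#0 stroke→J1  (C1 outputs effort q/C1)
#2 stroke→I1  (I1 integral (f out))
#1 stroke→J1  (common-f at J1 fixed by 2)
#3 stroke→J1  (J1: bond 2 brought flow, rest push out)

#0 stroke→J1
#1 stroke→J1
#2 stroke→I1
#3 stroke→J1
#4 stroke→J1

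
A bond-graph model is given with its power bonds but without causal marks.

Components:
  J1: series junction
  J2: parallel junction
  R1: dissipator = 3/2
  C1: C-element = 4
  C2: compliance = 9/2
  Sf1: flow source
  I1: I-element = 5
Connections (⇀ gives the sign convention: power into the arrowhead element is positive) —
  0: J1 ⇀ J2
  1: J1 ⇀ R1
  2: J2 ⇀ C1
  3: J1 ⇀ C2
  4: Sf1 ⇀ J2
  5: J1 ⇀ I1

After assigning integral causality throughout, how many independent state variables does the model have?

3  (C1, C2, I1 all integral)

b4 →Sf1  (Sf1: flow source, stroke at near end)
b2 →J2  (prefer integral on C1)
b0 →J1  (common-e at J2 fixed by 2)
b3 →J1  (C2 outputs effort q/C2)
b5 →I1  (I1: I, integral causality)
b1 →J1  (1-jn J1 has f-setter on 5)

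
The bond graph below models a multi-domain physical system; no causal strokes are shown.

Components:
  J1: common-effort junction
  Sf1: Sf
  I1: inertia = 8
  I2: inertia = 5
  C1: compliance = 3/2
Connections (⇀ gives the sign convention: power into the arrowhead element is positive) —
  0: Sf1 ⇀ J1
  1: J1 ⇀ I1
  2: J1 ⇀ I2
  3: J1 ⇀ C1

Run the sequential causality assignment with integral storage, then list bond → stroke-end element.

β0 |Sf1  (Sf1 (Sf) sets flow on bond)
β1 |I1  (prefer integral on I1)
β2 |I2  (I2: I, integral causality)
β3 |J1  (only one effort-in slot at J1)

b0 stroke→Sf1
b1 stroke→I1
b2 stroke→I2
b3 stroke→J1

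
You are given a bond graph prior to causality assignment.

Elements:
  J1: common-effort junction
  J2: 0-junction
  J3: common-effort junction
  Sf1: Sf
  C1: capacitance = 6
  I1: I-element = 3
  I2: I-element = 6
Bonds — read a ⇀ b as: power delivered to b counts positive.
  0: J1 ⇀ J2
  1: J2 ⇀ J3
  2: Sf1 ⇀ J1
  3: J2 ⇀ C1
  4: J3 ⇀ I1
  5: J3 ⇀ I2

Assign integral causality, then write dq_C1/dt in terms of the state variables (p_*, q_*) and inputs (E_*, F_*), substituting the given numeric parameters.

dq_C1/dt = F_Sf1 - p_I1/3 - p_I2/6

b2 |Sf1  (source Sf1 imposes f)
b0 |J1  (J1: last free bond brings effort in)
b3 |J2  (C1: C, integral causality)
b1 |J3  (0-jn J2 has e-setter on 3)
b4 |I1  (0-jn J3 has e-setter on 1)
b5 |I2  (0-jn J3 has e-setter on 1)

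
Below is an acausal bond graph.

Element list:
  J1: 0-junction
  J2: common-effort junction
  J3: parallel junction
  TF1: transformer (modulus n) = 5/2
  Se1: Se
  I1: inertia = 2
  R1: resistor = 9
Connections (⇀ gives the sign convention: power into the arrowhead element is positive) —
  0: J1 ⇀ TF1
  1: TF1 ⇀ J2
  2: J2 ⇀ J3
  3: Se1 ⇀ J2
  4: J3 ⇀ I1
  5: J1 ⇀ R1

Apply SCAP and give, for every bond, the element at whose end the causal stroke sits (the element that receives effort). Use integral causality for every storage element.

β3 stroke at J2  (Se1 fixes effort; stroke away)
β1 stroke at TF1  (0-jn J2 has e-setter on 3)
β2 stroke at J3  (J2 effort already set via bond 3)
β4 stroke at I1  (J3 effort already set via bond 2)
β0 stroke at J1  (TF1 one-in-one-out from 1)
β5 stroke at R1  (0-jn J1 has e-setter on 0)

β0 stroke→J1
β1 stroke→TF1
β2 stroke→J3
β3 stroke→J2
β4 stroke→I1
β5 stroke→R1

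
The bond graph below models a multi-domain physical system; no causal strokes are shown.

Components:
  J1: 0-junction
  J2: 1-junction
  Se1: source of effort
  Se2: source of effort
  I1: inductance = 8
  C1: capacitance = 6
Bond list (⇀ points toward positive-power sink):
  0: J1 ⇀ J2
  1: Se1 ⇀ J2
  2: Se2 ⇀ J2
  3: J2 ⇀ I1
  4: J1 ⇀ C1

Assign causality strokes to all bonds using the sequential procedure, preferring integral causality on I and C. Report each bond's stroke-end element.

β0 stroke at J2
β1 stroke at J2
β2 stroke at J2
β3 stroke at I1
β4 stroke at J1

#1 →J2  (Se1 fixes effort; stroke away)
#2 →J2  (Se2: effort source, stroke at far end)
#3 →I1  (prefer integral on I1)
#0 →J2  (common-f at J2 fixed by 3)
#4 →J1  (closing 0-jn rule on J1)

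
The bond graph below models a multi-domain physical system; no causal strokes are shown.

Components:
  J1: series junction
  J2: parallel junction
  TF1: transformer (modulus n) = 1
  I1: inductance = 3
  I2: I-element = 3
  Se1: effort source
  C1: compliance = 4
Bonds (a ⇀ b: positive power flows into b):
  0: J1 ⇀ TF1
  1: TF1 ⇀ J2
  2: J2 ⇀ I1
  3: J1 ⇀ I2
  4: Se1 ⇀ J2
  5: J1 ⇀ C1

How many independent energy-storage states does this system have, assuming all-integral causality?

bond 4 →J2  (source Se1 imposes e)
bond 1 →TF1  (common-e at J2 fixed by 4)
bond 2 →I1  (common-e at J2 fixed by 4)
bond 0 →J1  (TF1 one-in-one-out from 1)
bond 3 →I2  (I2: I, integral causality)
bond 5 →J1  (1-jn J1 has f-setter on 3)

3  (C1, I1, I2 all integral)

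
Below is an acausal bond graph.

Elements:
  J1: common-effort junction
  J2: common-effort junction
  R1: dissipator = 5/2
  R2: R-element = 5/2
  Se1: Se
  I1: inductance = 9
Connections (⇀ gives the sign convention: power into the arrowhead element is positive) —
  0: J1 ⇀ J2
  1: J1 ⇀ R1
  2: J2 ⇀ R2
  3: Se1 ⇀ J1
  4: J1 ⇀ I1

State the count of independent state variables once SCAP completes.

b3 stroke at J1  (Se1 fixes effort; stroke away)
b0 stroke at J2  (J1: bond 3 brought effort, rest push out)
b1 stroke at R1  (0-jn J1 has e-setter on 3)
b4 stroke at I1  (0-jn J1 has e-setter on 3)
b2 stroke at R2  (J2 effort already set via bond 0)

1  (I1 all integral)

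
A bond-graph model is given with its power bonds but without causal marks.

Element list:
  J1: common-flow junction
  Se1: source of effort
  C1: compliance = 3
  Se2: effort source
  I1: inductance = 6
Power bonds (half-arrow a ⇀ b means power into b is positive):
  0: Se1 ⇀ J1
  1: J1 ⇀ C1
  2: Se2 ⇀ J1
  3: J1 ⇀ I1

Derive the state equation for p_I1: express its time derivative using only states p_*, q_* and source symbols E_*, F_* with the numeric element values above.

b0 |J1  (Se1 (Se) sets effort on bond)
b2 |J1  (source Se2 imposes e)
b1 |J1  (prefer integral on C1)
b3 |I1  (J1: last free bond brings flow in)

dp_I1/dt = E_Se1 + E_Se2 - q_C1/3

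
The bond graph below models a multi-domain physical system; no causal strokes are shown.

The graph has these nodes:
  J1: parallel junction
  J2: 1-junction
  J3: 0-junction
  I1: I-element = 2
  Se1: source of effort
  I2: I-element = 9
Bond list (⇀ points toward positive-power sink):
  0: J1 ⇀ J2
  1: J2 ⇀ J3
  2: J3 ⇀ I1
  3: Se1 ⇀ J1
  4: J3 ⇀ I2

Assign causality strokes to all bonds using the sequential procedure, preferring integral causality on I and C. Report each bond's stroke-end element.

β0 |J2
β1 |J3
β2 |I1
β3 |J1
β4 |I2

#3 stroke→J1  (Se1 fixes effort; stroke away)
#0 stroke→J2  (J1 effort already set via bond 3)
#1 stroke→J3  (J2: last free bond brings flow in)
#2 stroke→I1  (J3: bond 1 brought effort, rest push out)
#4 stroke→I2  (J3 effort already set via bond 1)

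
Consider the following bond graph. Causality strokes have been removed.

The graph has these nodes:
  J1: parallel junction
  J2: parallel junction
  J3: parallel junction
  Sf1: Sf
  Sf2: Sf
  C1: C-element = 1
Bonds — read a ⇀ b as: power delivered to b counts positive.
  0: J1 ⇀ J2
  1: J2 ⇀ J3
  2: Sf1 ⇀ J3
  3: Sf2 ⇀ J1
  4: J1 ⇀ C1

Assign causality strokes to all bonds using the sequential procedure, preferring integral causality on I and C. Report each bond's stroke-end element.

#0 stroke at J2
#1 stroke at J3
#2 stroke at Sf1
#3 stroke at Sf2
#4 stroke at J1

#2 stroke→Sf1  (Sf1 fixes flow; stroke at Sf1)
#3 stroke→Sf2  (Sf2: flow source, stroke at near end)
#1 stroke→J3  (only one effort-in slot at J3)
#0 stroke→J2  (only one effort-in slot at J2)
#4 stroke→J1  (closing 0-jn rule on J1)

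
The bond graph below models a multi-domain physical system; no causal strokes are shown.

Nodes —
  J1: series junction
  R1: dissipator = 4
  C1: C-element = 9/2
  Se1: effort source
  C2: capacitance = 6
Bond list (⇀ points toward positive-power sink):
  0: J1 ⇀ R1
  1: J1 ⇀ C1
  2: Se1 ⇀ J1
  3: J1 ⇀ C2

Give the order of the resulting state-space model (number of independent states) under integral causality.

b2 stroke→J1  (Se1 fixes effort; stroke away)
b1 stroke→J1  (C1: C, integral causality)
b3 stroke→J1  (prefer integral on C2)
b0 stroke→R1  (J1: last free bond brings flow in)

2  (C1, C2 all integral)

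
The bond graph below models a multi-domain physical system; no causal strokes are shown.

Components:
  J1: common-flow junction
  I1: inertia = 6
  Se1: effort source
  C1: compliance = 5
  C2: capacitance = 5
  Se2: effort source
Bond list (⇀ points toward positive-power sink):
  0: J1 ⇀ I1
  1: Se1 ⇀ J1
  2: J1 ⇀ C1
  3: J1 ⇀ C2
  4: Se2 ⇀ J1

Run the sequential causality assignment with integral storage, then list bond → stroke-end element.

#0 stroke→I1
#1 stroke→J1
#2 stroke→J1
#3 stroke→J1
#4 stroke→J1

bond 1 stroke at J1  (Se1 (Se) sets effort on bond)
bond 4 stroke at J1  (Se2: effort source, stroke at far end)
bond 0 stroke at I1  (I1 integral (f out))
bond 2 stroke at J1  (common-f at J1 fixed by 0)
bond 3 stroke at J1  (1-jn J1 has f-setter on 0)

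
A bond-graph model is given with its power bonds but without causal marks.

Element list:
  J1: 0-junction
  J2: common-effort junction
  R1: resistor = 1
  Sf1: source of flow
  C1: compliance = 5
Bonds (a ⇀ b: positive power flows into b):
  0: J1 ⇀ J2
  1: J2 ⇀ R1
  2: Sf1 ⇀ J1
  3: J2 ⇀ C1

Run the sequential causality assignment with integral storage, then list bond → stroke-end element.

#0 stroke at J1
#1 stroke at R1
#2 stroke at Sf1
#3 stroke at J2

b2 stroke at Sf1  (Sf1 (Sf) sets flow on bond)
b0 stroke at J1  (only one effort-in slot at J1)
b3 stroke at J2  (prefer integral on C1)
b1 stroke at R1  (J2 effort already set via bond 3)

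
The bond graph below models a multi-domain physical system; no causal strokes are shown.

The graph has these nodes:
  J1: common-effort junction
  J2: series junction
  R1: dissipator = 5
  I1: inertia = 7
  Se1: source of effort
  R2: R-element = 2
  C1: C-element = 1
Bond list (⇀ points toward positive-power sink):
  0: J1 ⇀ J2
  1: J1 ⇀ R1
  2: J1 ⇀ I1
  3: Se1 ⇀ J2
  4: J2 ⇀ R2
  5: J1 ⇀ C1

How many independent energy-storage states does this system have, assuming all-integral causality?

β3 |J2  (Se1 (Se) sets effort on bond)
β2 |I1  (I1: I, integral causality)
β5 |J1  (C1 outputs effort q/C1)
β0 |J2  (J1 effort already set via bond 5)
β1 |R1  (common-e at J1 fixed by 5)
β4 |R2  (J2: last free bond brings flow in)

2  (C1, I1 all integral)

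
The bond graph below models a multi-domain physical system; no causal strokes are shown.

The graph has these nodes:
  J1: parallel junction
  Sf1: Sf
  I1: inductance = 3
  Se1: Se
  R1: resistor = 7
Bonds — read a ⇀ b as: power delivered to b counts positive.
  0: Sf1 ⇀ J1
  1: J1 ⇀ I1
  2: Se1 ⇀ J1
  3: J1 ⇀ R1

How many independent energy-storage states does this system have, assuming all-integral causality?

1  (I1 all integral)

β0 →Sf1  (source Sf1 imposes f)
β2 →J1  (Se1 fixes effort; stroke away)
β1 →I1  (J1: bond 2 brought effort, rest push out)
β3 →R1  (J1: bond 2 brought effort, rest push out)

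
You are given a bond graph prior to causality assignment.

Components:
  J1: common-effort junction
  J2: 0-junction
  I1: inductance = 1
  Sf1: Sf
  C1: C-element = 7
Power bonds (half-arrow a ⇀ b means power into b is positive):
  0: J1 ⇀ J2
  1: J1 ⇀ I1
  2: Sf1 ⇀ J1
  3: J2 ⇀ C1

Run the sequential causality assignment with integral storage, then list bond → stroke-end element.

bond 0 stroke→J1
bond 1 stroke→I1
bond 2 stroke→Sf1
bond 3 stroke→J2

b2 |Sf1  (Sf1 fixes flow; stroke at Sf1)
b1 |I1  (I1: I, integral causality)
b0 |J1  (only one effort-in slot at J1)
b3 |J2  (J2 needs exactly one e-in)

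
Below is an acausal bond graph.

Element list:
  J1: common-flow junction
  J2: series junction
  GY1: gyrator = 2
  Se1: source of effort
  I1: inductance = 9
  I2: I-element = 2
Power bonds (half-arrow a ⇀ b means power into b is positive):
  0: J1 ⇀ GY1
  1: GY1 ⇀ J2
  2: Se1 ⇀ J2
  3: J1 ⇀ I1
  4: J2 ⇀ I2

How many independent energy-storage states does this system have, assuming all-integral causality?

2  (I1, I2 all integral)

β2 stroke→J2  (Se1: effort source, stroke at far end)
β3 stroke→I1  (I1: I, integral causality)
β0 stroke→J1  (1-jn J1 has f-setter on 3)
β1 stroke→J2  (GY1 both-in/both-out from 0)
β4 stroke→I2  (closing 1-jn rule on J2)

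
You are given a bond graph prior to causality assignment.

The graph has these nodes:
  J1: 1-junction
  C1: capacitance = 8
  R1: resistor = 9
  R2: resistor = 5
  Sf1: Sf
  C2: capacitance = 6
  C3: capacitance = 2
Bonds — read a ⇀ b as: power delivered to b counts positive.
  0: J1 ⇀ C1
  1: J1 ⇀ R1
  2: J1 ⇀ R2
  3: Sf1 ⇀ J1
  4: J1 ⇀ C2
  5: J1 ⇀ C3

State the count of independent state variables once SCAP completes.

3  (C1, C2, C3 all integral)

β3 →Sf1  (source Sf1 imposes f)
β0 →J1  (J1: bond 3 brought flow, rest push out)
β1 →J1  (1-jn J1 has f-setter on 3)
β2 →J1  (J1 flow already set via bond 3)
β4 →J1  (1-jn J1 has f-setter on 3)
β5 →J1  (common-f at J1 fixed by 3)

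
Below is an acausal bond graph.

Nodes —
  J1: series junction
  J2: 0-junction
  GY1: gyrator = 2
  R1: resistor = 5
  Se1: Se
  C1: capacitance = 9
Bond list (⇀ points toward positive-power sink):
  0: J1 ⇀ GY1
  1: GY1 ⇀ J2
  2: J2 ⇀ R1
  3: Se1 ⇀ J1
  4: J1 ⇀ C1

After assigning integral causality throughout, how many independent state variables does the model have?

1  (C1 all integral)

bond 3 stroke at J1  (Se1: effort source, stroke at far end)
bond 4 stroke at J1  (prefer integral on C1)
bond 0 stroke at GY1  (closing 1-jn rule on J1)
bond 1 stroke at GY1  (through GY1, causality inverts; strokes same side of GY1)
bond 2 stroke at J2  (only one effort-in slot at J2)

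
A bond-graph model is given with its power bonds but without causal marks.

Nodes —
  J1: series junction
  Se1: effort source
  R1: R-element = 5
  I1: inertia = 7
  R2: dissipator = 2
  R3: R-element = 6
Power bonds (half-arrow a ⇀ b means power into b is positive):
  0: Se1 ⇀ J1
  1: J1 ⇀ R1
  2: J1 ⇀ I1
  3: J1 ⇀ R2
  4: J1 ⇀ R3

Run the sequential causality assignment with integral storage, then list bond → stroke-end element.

bond 0 stroke at J1  (Se1 (Se) sets effort on bond)
bond 2 stroke at I1  (I1 outputs flow p/I1)
bond 1 stroke at J1  (J1 flow already set via bond 2)
bond 3 stroke at J1  (J1 flow already set via bond 2)
bond 4 stroke at J1  (common-f at J1 fixed by 2)

β0 stroke at J1
β1 stroke at J1
β2 stroke at I1
β3 stroke at J1
β4 stroke at J1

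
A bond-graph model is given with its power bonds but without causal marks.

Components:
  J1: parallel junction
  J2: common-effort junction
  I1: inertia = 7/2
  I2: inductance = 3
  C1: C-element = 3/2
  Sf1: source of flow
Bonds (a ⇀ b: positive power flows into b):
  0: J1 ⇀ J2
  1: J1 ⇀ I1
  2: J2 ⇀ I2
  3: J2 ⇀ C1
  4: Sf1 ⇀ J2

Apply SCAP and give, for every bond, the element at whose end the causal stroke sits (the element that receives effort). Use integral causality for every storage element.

β0 stroke at J1
β1 stroke at I1
β2 stroke at I2
β3 stroke at J2
β4 stroke at Sf1

β4 stroke→Sf1  (Sf1 (Sf) sets flow on bond)
β1 stroke→I1  (I1 integral (f out))
β0 stroke→J1  (only one effort-in slot at J1)
β2 stroke→I2  (I2 integral (f out))
β3 stroke→J2  (J2 needs exactly one e-in)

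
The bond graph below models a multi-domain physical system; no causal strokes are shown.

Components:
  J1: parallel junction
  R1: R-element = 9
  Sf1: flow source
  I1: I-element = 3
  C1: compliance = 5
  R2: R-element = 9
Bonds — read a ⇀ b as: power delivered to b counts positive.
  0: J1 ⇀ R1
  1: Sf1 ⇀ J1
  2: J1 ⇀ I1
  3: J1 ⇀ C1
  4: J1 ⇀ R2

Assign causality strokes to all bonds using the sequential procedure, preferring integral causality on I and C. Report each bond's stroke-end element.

β0 stroke→R1
β1 stroke→Sf1
β2 stroke→I1
β3 stroke→J1
β4 stroke→R2

bond 1 stroke→Sf1  (source Sf1 imposes f)
bond 2 stroke→I1  (I1 integral (f out))
bond 3 stroke→J1  (C1: C, integral causality)
bond 0 stroke→R1  (J1: bond 3 brought effort, rest push out)
bond 4 stroke→R2  (J1: bond 3 brought effort, rest push out)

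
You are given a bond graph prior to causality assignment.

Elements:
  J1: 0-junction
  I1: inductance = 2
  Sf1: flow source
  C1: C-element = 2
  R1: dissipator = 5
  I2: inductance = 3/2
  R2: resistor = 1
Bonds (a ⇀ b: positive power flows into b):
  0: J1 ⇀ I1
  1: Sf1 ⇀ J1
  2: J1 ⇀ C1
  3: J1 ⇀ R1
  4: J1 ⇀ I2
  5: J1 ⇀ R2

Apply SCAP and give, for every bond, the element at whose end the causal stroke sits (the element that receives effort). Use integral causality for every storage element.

bond 0 |I1
bond 1 |Sf1
bond 2 |J1
bond 3 |R1
bond 4 |I2
bond 5 |R2

#1 stroke at Sf1  (Sf1 (Sf) sets flow on bond)
#0 stroke at I1  (prefer integral on I1)
#2 stroke at J1  (prefer integral on C1)
#3 stroke at R1  (J1 effort already set via bond 2)
#4 stroke at I2  (J1 effort already set via bond 2)
#5 stroke at R2  (0-jn J1 has e-setter on 2)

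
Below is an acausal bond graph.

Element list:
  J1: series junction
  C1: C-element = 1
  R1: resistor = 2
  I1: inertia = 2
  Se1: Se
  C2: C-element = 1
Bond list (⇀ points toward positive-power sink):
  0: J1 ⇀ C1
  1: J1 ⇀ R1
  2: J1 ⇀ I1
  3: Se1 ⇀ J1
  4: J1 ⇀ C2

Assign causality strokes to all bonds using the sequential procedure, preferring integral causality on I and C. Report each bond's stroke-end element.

β3 →J1  (Se1: effort source, stroke at far end)
β0 →J1  (C1 outputs effort q/C1)
β2 →I1  (I1 integral (f out))
β1 →J1  (J1: bond 2 brought flow, rest push out)
β4 →J1  (common-f at J1 fixed by 2)

#0 |J1
#1 |J1
#2 |I1
#3 |J1
#4 |J1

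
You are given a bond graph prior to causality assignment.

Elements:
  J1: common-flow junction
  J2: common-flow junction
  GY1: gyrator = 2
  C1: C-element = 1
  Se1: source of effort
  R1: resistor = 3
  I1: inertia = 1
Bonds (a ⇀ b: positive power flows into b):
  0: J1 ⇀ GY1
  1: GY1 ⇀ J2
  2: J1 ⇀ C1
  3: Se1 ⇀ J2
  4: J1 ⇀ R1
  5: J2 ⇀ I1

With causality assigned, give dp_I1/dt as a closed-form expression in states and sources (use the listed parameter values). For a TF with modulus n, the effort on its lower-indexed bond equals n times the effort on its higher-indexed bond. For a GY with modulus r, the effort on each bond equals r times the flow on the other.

β3 stroke at J2  (Se1 (Se) sets effort on bond)
β2 stroke at J1  (C1 outputs effort q/C1)
β5 stroke at I1  (I1 integral (f out))
β1 stroke at J2  (J2 flow already set via bond 5)
β0 stroke at J1  (GY1 both-in/both-out from 1)
β4 stroke at R1  (closing 1-jn rule on J1)

dp_I1/dt = E_Se1 - 4*p_I1/3 - 2*q_C1/3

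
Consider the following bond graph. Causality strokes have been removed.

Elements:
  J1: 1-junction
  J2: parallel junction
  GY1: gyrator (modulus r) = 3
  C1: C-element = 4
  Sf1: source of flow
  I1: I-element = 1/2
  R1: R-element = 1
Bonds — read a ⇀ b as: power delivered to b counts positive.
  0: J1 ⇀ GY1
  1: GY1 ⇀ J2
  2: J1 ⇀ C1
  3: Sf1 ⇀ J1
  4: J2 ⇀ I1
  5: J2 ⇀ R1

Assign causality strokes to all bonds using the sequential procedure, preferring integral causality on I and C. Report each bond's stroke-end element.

#0 stroke→J1
#1 stroke→J2
#2 stroke→J1
#3 stroke→Sf1
#4 stroke→I1
#5 stroke→R1

b3 |Sf1  (Sf1: flow source, stroke at near end)
b0 |J1  (J1: bond 3 brought flow, rest push out)
b2 |J1  (J1 flow already set via bond 3)
b1 |J2  (GY1: gyrator matches bond 0)
b4 |I1  (J2 effort already set via bond 1)
b5 |R1  (J2: bond 1 brought effort, rest push out)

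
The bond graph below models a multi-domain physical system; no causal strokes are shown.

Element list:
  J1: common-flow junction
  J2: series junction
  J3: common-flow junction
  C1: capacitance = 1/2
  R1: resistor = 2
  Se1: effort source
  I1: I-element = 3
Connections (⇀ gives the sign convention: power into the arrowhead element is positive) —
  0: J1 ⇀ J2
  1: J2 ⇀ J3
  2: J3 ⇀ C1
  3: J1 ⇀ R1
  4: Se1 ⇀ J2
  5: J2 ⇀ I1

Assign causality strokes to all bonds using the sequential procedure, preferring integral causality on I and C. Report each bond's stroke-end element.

#0 →J2
#1 →J2
#2 →J3
#3 →J1
#4 →J2
#5 →I1

bond 4 stroke→J2  (Se1 fixes effort; stroke away)
bond 2 stroke→J3  (C1 outputs effort q/C1)
bond 1 stroke→J2  (only one flow-in slot at J3)
bond 5 stroke→I1  (I1 outputs flow p/I1)
bond 0 stroke→J2  (1-jn J2 has f-setter on 5)
bond 3 stroke→J1  (1-jn J1 has f-setter on 0)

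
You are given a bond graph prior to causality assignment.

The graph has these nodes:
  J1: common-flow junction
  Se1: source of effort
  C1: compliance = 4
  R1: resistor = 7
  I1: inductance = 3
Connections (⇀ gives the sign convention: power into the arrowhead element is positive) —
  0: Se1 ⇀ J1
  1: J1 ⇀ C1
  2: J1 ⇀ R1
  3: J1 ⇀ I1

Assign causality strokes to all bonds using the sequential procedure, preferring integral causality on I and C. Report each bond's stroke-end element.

bond 0 →J1  (Se1: effort source, stroke at far end)
bond 1 →J1  (C1: C, integral causality)
bond 3 →I1  (I1 integral (f out))
bond 2 →J1  (J1 flow already set via bond 3)

b0 stroke at J1
b1 stroke at J1
b2 stroke at J1
b3 stroke at I1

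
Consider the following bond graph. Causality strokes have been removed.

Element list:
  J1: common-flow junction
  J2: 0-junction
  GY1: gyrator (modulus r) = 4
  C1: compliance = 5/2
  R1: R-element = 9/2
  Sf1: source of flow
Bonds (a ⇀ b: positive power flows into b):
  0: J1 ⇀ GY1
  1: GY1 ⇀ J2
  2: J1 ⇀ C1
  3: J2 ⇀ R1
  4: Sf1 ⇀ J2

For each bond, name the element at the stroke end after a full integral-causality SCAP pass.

bond 0 →GY1
bond 1 →GY1
bond 2 →J1
bond 3 →J2
bond 4 →Sf1

bond 4 →Sf1  (Sf1: flow source, stroke at near end)
bond 2 →J1  (C1: C, integral causality)
bond 0 →GY1  (J1: last free bond brings flow in)
bond 1 →GY1  (GY GY1: same side as bond 0)
bond 3 →J2  (only one effort-in slot at J2)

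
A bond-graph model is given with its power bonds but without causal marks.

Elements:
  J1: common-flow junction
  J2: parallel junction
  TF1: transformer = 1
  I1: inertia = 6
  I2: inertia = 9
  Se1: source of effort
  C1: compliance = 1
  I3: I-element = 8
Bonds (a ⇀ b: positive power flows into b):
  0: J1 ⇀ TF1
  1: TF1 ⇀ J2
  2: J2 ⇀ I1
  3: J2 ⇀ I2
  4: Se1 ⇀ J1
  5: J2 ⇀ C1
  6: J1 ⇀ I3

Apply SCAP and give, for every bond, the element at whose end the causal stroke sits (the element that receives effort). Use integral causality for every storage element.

bond 0 →J1
bond 1 →TF1
bond 2 →I1
bond 3 →I2
bond 4 →J1
bond 5 →J2
bond 6 →I3

b4 →J1  (Se1 fixes effort; stroke away)
b2 →I1  (I1 integral (f out))
b3 →I2  (I2 integral (f out))
b5 →J2  (C1 outputs effort q/C1)
b1 →TF1  (J2 effort already set via bond 5)
b0 →J1  (TF TF1: opposite of bond 1)
b6 →I3  (J1: last free bond brings flow in)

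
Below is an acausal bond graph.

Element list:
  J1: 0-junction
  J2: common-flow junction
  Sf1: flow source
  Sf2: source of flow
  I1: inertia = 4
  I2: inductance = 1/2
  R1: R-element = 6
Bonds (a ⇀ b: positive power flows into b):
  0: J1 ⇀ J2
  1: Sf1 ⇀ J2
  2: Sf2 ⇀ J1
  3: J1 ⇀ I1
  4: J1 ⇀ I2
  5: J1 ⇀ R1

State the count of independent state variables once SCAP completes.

2  (I1, I2 all integral)

b1 stroke at Sf1  (Sf1: flow source, stroke at near end)
b2 stroke at Sf2  (Sf2: flow source, stroke at near end)
b0 stroke at J2  (J2: bond 1 brought flow, rest push out)
b3 stroke at I1  (I1 integral (f out))
b4 stroke at I2  (prefer integral on I2)
b5 stroke at J1  (J1 needs exactly one e-in)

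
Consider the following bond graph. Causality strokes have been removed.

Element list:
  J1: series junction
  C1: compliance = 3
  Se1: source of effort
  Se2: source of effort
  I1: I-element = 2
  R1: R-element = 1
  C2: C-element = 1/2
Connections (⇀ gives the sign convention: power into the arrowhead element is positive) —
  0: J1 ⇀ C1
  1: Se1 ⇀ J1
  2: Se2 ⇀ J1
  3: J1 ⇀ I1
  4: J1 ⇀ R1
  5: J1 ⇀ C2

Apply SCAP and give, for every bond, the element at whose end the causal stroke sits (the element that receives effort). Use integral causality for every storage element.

β1 |J1  (Se1: effort source, stroke at far end)
β2 |J1  (source Se2 imposes e)
β0 |J1  (prefer integral on C1)
β3 |I1  (I1 outputs flow p/I1)
β4 |J1  (1-jn J1 has f-setter on 3)
β5 |J1  (J1: bond 3 brought flow, rest push out)

bond 0 stroke→J1
bond 1 stroke→J1
bond 2 stroke→J1
bond 3 stroke→I1
bond 4 stroke→J1
bond 5 stroke→J1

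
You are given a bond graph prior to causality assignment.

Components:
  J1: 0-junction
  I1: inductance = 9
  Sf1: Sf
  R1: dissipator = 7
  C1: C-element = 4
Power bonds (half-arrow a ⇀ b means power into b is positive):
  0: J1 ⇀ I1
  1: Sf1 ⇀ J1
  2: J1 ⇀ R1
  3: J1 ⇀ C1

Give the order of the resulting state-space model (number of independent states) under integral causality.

2  (C1, I1 all integral)

#1 →Sf1  (Sf1 fixes flow; stroke at Sf1)
#0 →I1  (I1: I, integral causality)
#3 →J1  (C1: C, integral causality)
#2 →R1  (common-e at J1 fixed by 3)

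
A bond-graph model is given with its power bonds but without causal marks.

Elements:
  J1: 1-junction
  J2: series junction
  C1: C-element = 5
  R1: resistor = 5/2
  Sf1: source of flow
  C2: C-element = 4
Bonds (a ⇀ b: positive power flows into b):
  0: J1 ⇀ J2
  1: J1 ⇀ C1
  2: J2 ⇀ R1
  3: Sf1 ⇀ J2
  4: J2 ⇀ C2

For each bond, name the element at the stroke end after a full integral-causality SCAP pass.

b3 stroke→Sf1  (source Sf1 imposes f)
b0 stroke→J2  (J2: bond 3 brought flow, rest push out)
b2 stroke→J2  (J2: bond 3 brought flow, rest push out)
b4 stroke→J2  (common-f at J2 fixed by 3)
b1 stroke→J1  (1-jn J1 has f-setter on 0)

#0 →J2
#1 →J1
#2 →J2
#3 →Sf1
#4 →J2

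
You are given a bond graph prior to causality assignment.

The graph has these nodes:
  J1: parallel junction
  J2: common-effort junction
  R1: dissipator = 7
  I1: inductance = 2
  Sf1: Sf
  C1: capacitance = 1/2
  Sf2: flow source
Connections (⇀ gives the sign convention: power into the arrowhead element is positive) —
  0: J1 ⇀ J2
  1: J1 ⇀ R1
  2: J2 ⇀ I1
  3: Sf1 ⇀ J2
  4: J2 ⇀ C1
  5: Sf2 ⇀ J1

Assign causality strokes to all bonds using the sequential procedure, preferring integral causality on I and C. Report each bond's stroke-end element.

#0 |J1
#1 |R1
#2 |I1
#3 |Sf1
#4 |J2
#5 |Sf2

bond 3 stroke at Sf1  (source Sf1 imposes f)
bond 5 stroke at Sf2  (source Sf2 imposes f)
bond 2 stroke at I1  (I1 outputs flow p/I1)
bond 4 stroke at J2  (C1 integral (e out))
bond 0 stroke at J1  (J2 effort already set via bond 4)
bond 1 stroke at R1  (0-jn J1 has e-setter on 0)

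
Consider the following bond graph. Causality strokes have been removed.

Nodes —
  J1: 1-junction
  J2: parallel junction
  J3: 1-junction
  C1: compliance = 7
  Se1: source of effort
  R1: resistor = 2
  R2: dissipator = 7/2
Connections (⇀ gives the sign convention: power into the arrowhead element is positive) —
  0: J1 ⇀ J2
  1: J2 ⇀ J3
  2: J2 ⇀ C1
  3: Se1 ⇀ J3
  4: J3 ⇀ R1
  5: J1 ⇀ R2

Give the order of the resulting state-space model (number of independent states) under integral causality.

1  (C1 all integral)

#3 |J3  (Se1 fixes effort; stroke away)
#2 |J2  (C1 integral (e out))
#0 |J1  (J2: bond 2 brought effort, rest push out)
#1 |J3  (common-e at J2 fixed by 2)
#4 |R1  (J3 needs exactly one f-in)
#5 |R2  (only one flow-in slot at J1)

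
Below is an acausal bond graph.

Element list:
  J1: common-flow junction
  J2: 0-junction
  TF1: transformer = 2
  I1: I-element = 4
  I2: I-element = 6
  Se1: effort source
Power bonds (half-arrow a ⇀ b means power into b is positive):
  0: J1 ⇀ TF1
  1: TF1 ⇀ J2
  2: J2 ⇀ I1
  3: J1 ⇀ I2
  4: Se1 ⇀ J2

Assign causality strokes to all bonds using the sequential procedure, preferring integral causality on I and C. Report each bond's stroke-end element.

bond 0 stroke at J1
bond 1 stroke at TF1
bond 2 stroke at I1
bond 3 stroke at I2
bond 4 stroke at J2

β4 →J2  (Se1: effort source, stroke at far end)
β1 →TF1  (0-jn J2 has e-setter on 4)
β2 →I1  (J2 effort already set via bond 4)
β0 →J1  (TF1 one-in-one-out from 1)
β3 →I2  (closing 1-jn rule on J1)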